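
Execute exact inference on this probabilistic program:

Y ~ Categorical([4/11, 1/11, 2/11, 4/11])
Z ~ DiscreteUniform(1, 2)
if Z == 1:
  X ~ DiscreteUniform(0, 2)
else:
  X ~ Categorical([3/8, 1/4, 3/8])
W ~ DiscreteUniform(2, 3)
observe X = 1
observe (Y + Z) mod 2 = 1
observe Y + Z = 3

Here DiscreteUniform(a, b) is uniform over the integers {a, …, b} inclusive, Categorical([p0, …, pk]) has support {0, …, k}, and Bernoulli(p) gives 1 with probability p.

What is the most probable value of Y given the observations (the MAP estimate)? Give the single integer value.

argmax_v P(Y = v | obs) = 2

Enumerate traces; 4 have nonzero weight after conditioning:
  (Y=1, Z=2, X=1, W=2) weight 1/176
  (Y=1, Z=2, X=1, W=3) weight 1/176
  (Y=2, Z=1, X=1, W=2) weight 1/66
  (Y=2, Z=1, X=1, W=3) weight 1/66
Group by Y:
  weight(Y=1) = 1/88
  weight(Y=2) = 1/33
Total weight = 1/88 + 1/33 = 1/24
P(Y=1 | obs) = 1/88 / 1/24 = 3/11
P(Y=2 | obs) = 1/33 / 1/24 = 8/11
argmax = 2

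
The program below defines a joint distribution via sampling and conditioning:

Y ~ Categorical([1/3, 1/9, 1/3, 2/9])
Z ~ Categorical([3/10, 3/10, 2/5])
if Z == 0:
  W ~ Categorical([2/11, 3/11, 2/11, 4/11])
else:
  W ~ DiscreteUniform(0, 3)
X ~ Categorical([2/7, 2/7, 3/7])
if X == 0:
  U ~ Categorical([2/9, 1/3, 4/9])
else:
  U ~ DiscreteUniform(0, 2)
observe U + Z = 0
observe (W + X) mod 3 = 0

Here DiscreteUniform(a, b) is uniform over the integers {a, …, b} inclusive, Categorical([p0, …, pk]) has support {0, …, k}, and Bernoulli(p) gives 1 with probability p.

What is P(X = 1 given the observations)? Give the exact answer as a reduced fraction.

Enumerate traces; 16 have nonzero weight after conditioning:
  (Y=0, Z=0, W=0, X=0, U=0) weight 4/3465
  (Y=0, Z=0, W=1, X=2, U=0) weight 3/770
  (Y=0, Z=0, W=2, X=1, U=0) weight 2/1155
  (Y=0, Z=0, W=3, X=0, U=0) weight 8/3465
  (Y=1, Z=0, W=0, X=0, U=0) weight 4/10395
  (Y=1, Z=0, W=1, X=2, U=0) weight 1/770
  (Y=1, Z=0, W=2, X=1, U=0) weight 2/3465
  (Y=1, Z=0, W=3, X=0, U=0) weight 8/10395
  … 8 more
Group by X:
  weight(X=0) = 4/385
  weight(X=1) = 2/385
  weight(X=2) = 9/770
Total weight = 4/385 + 2/385 + 9/770 = 3/110
P(X=0 | obs) = 4/385 / 3/110 = 8/21
P(X=1 | obs) = 2/385 / 3/110 = 4/21
P(X=2 | obs) = 9/770 / 3/110 = 3/7

P(X = 1 | obs) = 4/21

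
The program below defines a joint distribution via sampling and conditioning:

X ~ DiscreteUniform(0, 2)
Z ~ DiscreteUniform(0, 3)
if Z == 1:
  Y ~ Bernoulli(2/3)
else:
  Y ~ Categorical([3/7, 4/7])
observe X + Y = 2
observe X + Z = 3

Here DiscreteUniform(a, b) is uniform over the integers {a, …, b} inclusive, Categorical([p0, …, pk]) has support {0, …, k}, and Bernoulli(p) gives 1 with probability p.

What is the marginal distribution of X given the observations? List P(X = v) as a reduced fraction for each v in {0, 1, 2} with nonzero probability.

P(X=1) = 12/19, P(X=2) = 7/19

Enumerate traces; 2 have nonzero weight after conditioning:
  (X=1, Z=2, Y=1) weight 1/21
  (X=2, Z=1, Y=0) weight 1/36
Group by X:
  weight(X=1) = 1/21
  weight(X=2) = 1/36
Total weight = 1/21 + 1/36 = 19/252
P(X=1 | obs) = 1/21 / 19/252 = 12/19
P(X=2 | obs) = 1/36 / 19/252 = 7/19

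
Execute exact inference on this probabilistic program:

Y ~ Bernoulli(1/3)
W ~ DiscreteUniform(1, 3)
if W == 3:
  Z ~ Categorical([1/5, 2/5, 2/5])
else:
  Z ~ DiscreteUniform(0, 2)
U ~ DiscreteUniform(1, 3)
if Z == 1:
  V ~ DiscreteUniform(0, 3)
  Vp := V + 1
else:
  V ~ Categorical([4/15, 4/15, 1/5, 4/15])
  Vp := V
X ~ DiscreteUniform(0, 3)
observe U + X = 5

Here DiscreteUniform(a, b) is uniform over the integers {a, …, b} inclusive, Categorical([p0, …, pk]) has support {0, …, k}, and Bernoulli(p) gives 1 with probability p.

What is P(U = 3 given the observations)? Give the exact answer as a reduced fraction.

Enumerate traces; 144 have nonzero weight after conditioning:
  (Y=0, W=1, Z=0, U=2, V=0, X=3) weight 2/1215
  (Y=0, W=1, Z=0, U=2, V=1, X=3) weight 2/1215
  (Y=0, W=1, Z=0, U=2, V=2, X=3) weight 1/810
  (Y=0, W=1, Z=0, U=2, V=3, X=3) weight 2/1215
  (Y=0, W=1, Z=0, U=3, V=0, X=2) weight 2/1215
  (Y=0, W=1, Z=0, U=3, V=1, X=2) weight 2/1215
  (Y=0, W=1, Z=0, U=3, V=2, X=2) weight 1/810
  (Y=0, W=1, Z=0, U=3, V=3, X=2) weight 2/1215
  … 136 more
Group by U:
  weight(U=2) = 1/12
  weight(U=3) = 1/12
Total weight = 1/12 + 1/12 = 1/6
P(U=2 | obs) = 1/12 / 1/6 = 1/2
P(U=3 | obs) = 1/12 / 1/6 = 1/2

P(U = 3 | obs) = 1/2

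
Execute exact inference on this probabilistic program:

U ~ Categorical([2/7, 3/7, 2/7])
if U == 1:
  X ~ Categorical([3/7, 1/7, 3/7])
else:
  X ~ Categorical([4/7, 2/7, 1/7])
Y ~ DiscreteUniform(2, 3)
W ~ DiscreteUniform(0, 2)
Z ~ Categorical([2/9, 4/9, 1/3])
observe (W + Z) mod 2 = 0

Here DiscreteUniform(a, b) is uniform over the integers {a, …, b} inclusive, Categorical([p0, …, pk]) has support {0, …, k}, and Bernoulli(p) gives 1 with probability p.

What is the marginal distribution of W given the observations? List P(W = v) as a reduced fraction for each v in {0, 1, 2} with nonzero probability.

Enumerate traces; 90 have nonzero weight after conditioning:
  (U=0, X=0, Y=2, W=0, Z=0) weight 8/1323
  (U=0, X=0, Y=2, W=0, Z=2) weight 4/441
  (U=0, X=0, Y=2, W=1, Z=1) weight 16/1323
  (U=0, X=0, Y=2, W=2, Z=0) weight 8/1323
  (U=0, X=0, Y=2, W=2, Z=2) weight 4/441
  (U=0, X=0, Y=3, W=0, Z=0) weight 8/1323
  (U=0, X=0, Y=3, W=0, Z=2) weight 4/441
  (U=0, X=0, Y=3, W=1, Z=1) weight 16/1323
  … 82 more
Group by W:
  weight(W=0) = 5/27
  weight(W=1) = 4/27
  weight(W=2) = 5/27
Total weight = 5/27 + 4/27 + 5/27 = 14/27
P(W=0 | obs) = 5/27 / 14/27 = 5/14
P(W=1 | obs) = 4/27 / 14/27 = 2/7
P(W=2 | obs) = 5/27 / 14/27 = 5/14

P(W=0) = 5/14, P(W=1) = 2/7, P(W=2) = 5/14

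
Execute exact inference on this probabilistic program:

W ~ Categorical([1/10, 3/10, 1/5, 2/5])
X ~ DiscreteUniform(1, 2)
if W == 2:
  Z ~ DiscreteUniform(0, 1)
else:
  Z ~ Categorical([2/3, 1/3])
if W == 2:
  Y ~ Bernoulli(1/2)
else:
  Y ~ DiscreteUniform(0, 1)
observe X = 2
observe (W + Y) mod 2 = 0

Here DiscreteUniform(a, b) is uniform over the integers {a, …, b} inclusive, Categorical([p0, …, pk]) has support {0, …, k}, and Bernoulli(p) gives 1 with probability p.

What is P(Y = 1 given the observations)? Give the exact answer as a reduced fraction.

P(Y = 1 | obs) = 7/10

Enumerate traces; 8 have nonzero weight after conditioning:
  (W=0, X=2, Z=0, Y=0) weight 1/60
  (W=0, X=2, Z=1, Y=0) weight 1/120
  (W=1, X=2, Z=0, Y=1) weight 1/20
  (W=1, X=2, Z=1, Y=1) weight 1/40
  (W=2, X=2, Z=0, Y=0) weight 1/40
  (W=2, X=2, Z=1, Y=0) weight 1/40
  (W=3, X=2, Z=0, Y=1) weight 1/15
  (W=3, X=2, Z=1, Y=1) weight 1/30
Group by Y:
  weight(Y=0) = 3/40
  weight(Y=1) = 7/40
Total weight = 3/40 + 7/40 = 1/4
P(Y=0 | obs) = 3/40 / 1/4 = 3/10
P(Y=1 | obs) = 7/40 / 1/4 = 7/10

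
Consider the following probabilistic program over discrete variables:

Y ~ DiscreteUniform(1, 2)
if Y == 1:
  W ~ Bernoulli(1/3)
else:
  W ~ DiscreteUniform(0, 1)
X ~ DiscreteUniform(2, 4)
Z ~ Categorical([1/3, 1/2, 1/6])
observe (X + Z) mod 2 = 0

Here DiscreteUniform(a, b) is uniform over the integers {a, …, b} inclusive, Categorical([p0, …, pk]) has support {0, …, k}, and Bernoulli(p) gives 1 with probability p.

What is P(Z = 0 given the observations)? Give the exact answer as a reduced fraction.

P(Z = 0 | obs) = 4/9

Enumerate traces; 20 have nonzero weight after conditioning:
  (Y=1, W=0, X=2, Z=0) weight 1/27
  (Y=1, W=0, X=2, Z=2) weight 1/54
  (Y=1, W=0, X=3, Z=1) weight 1/18
  (Y=1, W=0, X=4, Z=0) weight 1/27
  (Y=1, W=0, X=4, Z=2) weight 1/54
  (Y=1, W=1, X=2, Z=0) weight 1/54
  (Y=1, W=1, X=2, Z=2) weight 1/108
  (Y=1, W=1, X=3, Z=1) weight 1/36
  … 12 more
Group by Z:
  weight(Z=0) = 2/9
  weight(Z=1) = 1/6
  weight(Z=2) = 1/9
Total weight = 2/9 + 1/6 + 1/9 = 1/2
P(Z=0 | obs) = 2/9 / 1/2 = 4/9
P(Z=1 | obs) = 1/6 / 1/2 = 1/3
P(Z=2 | obs) = 1/9 / 1/2 = 2/9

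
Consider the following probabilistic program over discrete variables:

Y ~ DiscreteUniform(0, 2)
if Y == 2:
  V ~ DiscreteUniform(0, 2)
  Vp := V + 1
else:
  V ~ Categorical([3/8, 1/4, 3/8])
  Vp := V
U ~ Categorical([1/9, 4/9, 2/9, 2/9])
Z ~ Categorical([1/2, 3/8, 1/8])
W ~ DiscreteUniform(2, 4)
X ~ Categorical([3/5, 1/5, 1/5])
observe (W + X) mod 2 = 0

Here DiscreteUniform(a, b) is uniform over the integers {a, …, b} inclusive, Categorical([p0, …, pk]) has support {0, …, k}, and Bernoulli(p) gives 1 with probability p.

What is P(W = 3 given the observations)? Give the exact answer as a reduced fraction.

P(W = 3 | obs) = 1/9

Enumerate traces; 540 have nonzero weight after conditioning:
  (Y=0, V=0, U=0, Z=0, W=2, X=0) weight 1/720
  (Y=0, V=0, U=0, Z=0, W=2, X=2) weight 1/2160
  (Y=0, V=0, U=0, Z=0, W=3, X=1) weight 1/2160
  (Y=0, V=0, U=0, Z=0, W=4, X=0) weight 1/720
  (Y=0, V=0, U=0, Z=0, W=4, X=2) weight 1/2160
  (Y=0, V=0, U=0, Z=1, W=2, X=0) weight 1/960
  (Y=0, V=0, U=0, Z=1, W=2, X=2) weight 1/2880
  (Y=0, V=0, U=0, Z=1, W=3, X=1) weight 1/2880
  … 532 more
Group by W:
  weight(W=2) = 4/15
  weight(W=3) = 1/15
  weight(W=4) = 4/15
Total weight = 4/15 + 1/15 + 4/15 = 3/5
P(W=2 | obs) = 4/15 / 3/5 = 4/9
P(W=3 | obs) = 1/15 / 3/5 = 1/9
P(W=4 | obs) = 4/15 / 3/5 = 4/9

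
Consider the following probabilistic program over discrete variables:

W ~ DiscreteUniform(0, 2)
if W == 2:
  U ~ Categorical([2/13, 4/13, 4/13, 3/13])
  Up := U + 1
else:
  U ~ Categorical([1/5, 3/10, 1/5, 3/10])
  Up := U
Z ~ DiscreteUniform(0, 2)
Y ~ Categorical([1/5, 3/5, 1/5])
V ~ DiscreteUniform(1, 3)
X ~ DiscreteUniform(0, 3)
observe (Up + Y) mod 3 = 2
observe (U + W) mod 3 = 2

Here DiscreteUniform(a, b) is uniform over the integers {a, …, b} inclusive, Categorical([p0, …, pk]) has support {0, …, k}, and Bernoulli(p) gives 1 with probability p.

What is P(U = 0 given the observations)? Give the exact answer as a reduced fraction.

Enumerate traces; 144 have nonzero weight after conditioning:
  (W=0, U=2, Z=0, Y=0, V=1, X=0) weight 1/2700
  (W=0, U=2, Z=0, Y=0, V=1, X=1) weight 1/2700
  (W=0, U=2, Z=0, Y=0, V=1, X=2) weight 1/2700
  (W=0, U=2, Z=0, Y=0, V=1, X=3) weight 1/2700
  (W=0, U=2, Z=0, Y=0, V=2, X=0) weight 1/2700
  (W=0, U=2, Z=0, Y=0, V=2, X=1) weight 1/2700
  (W=0, U=2, Z=0, Y=0, V=2, X=2) weight 1/2700
  (W=0, U=2, Z=0, Y=0, V=2, X=3) weight 1/2700
  (W=1, U=1, Z=0, Y=1, V=1, X=0) weight 1/600
  (W=2, U=0, Z=0, Y=1, V=1, X=0) weight 1/1170
  … 134 more
Group by U:
  weight(U=0) = 2/65
  weight(U=1) = 3/50
  weight(U=2) = 1/75
  weight(U=3) = 3/65
Total weight = 2/65 + 3/50 + 1/75 + 3/65 = 293/1950
P(U=0 | obs) = 2/65 / 293/1950 = 60/293
P(U=1 | obs) = 3/50 / 293/1950 = 117/293
P(U=2 | obs) = 1/75 / 293/1950 = 26/293
P(U=3 | obs) = 3/65 / 293/1950 = 90/293

P(U = 0 | obs) = 60/293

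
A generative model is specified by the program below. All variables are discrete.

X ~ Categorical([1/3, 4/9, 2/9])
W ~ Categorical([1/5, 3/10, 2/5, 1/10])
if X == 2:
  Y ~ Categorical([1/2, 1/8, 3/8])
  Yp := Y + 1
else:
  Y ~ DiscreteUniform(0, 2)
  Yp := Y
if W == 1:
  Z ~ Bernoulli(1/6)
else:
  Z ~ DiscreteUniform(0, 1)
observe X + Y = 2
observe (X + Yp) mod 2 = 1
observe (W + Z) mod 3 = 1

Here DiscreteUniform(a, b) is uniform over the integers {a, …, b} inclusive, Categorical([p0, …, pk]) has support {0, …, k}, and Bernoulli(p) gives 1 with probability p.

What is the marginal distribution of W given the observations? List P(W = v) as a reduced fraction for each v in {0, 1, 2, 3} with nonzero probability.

Enumerate traces; 3 have nonzero weight after conditioning:
  (X=2, W=0, Y=0, Z=1) weight 1/90
  (X=2, W=1, Y=0, Z=0) weight 1/36
  (X=2, W=3, Y=0, Z=1) weight 1/180
Group by W:
  weight(W=0) = 1/90
  weight(W=1) = 1/36
  weight(W=3) = 1/180
Total weight = 1/90 + 1/36 + 1/180 = 2/45
P(W=0 | obs) = 1/90 / 2/45 = 1/4
P(W=1 | obs) = 1/36 / 2/45 = 5/8
P(W=3 | obs) = 1/180 / 2/45 = 1/8

P(W=0) = 1/4, P(W=1) = 5/8, P(W=3) = 1/8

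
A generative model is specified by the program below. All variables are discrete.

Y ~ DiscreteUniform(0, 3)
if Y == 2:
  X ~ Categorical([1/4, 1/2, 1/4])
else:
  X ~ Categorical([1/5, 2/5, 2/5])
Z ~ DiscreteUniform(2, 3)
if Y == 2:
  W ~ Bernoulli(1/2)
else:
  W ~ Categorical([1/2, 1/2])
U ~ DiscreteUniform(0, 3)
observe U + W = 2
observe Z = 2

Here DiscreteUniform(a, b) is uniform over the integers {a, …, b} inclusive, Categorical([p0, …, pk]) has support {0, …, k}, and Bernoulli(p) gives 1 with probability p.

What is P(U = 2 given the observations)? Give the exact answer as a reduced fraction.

P(U = 2 | obs) = 1/2

Enumerate traces; 24 have nonzero weight after conditioning:
  (Y=0, X=0, Z=2, W=0, U=2) weight 1/320
  (Y=0, X=0, Z=2, W=1, U=1) weight 1/320
  (Y=0, X=1, Z=2, W=0, U=2) weight 1/160
  (Y=0, X=1, Z=2, W=1, U=1) weight 1/160
  (Y=0, X=2, Z=2, W=0, U=2) weight 1/160
  (Y=0, X=2, Z=2, W=1, U=1) weight 1/160
  (Y=1, X=0, Z=2, W=0, U=2) weight 1/320
  (Y=1, X=0, Z=2, W=1, U=1) weight 1/320
  … 16 more
Group by U:
  weight(U=1) = 1/16
  weight(U=2) = 1/16
Total weight = 1/16 + 1/16 = 1/8
P(U=1 | obs) = 1/16 / 1/8 = 1/2
P(U=2 | obs) = 1/16 / 1/8 = 1/2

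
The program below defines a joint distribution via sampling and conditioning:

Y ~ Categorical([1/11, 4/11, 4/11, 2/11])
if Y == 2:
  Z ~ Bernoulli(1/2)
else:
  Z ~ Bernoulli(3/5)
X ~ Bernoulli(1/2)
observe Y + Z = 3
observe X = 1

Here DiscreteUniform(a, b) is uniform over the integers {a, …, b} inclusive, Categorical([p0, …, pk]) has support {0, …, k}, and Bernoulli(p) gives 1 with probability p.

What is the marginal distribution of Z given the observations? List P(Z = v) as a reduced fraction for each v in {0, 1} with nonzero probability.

Enumerate traces; 2 have nonzero weight after conditioning:
  (Y=2, Z=1, X=1) weight 1/11
  (Y=3, Z=0, X=1) weight 2/55
Group by Z:
  weight(Z=0) = 2/55
  weight(Z=1) = 1/11
Total weight = 2/55 + 1/11 = 7/55
P(Z=0 | obs) = 2/55 / 7/55 = 2/7
P(Z=1 | obs) = 1/11 / 7/55 = 5/7

P(Z=0) = 2/7, P(Z=1) = 5/7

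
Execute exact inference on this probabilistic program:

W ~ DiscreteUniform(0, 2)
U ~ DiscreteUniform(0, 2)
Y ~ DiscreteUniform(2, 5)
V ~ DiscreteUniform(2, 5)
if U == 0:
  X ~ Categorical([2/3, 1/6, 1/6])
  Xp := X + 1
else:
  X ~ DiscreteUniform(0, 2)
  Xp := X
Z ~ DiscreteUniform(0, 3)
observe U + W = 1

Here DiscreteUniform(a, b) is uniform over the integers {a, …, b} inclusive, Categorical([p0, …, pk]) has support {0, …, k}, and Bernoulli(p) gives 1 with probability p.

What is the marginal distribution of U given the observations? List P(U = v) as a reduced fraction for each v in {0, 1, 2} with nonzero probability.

Enumerate traces; 384 have nonzero weight after conditioning:
  (W=0, U=1, Y=2, V=2, X=0, Z=0) weight 1/1728
  (W=0, U=1, Y=2, V=2, X=0, Z=1) weight 1/1728
  (W=0, U=1, Y=2, V=2, X=0, Z=2) weight 1/1728
  (W=0, U=1, Y=2, V=2, X=0, Z=3) weight 1/1728
  (W=0, U=1, Y=2, V=2, X=1, Z=0) weight 1/1728
  (W=0, U=1, Y=2, V=2, X=1, Z=1) weight 1/1728
  (W=0, U=1, Y=2, V=2, X=1, Z=2) weight 1/1728
  (W=0, U=1, Y=2, V=2, X=1, Z=3) weight 1/1728
  (W=1, U=0, Y=2, V=2, X=0, Z=0) weight 1/864
  … 375 more
Group by U:
  weight(U=0) = 1/9
  weight(U=1) = 1/9
Total weight = 1/9 + 1/9 = 2/9
P(U=0 | obs) = 1/9 / 2/9 = 1/2
P(U=1 | obs) = 1/9 / 2/9 = 1/2

P(U=0) = 1/2, P(U=1) = 1/2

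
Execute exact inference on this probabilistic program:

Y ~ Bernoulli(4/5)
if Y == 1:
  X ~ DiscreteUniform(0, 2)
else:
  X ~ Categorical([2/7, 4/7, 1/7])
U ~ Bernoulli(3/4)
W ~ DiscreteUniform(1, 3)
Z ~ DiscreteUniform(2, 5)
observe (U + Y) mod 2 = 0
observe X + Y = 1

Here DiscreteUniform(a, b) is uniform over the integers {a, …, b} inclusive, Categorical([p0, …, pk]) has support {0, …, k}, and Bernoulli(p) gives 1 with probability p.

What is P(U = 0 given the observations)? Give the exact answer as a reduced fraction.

P(U = 0 | obs) = 1/8

Enumerate traces; 24 have nonzero weight after conditioning:
  (Y=0, X=1, U=0, W=1, Z=2) weight 1/420
  (Y=0, X=1, U=0, W=1, Z=3) weight 1/420
  (Y=0, X=1, U=0, W=1, Z=4) weight 1/420
  (Y=0, X=1, U=0, W=1, Z=5) weight 1/420
  (Y=0, X=1, U=0, W=2, Z=2) weight 1/420
  (Y=0, X=1, U=0, W=2, Z=3) weight 1/420
  (Y=0, X=1, U=0, W=2, Z=4) weight 1/420
  (Y=0, X=1, U=0, W=2, Z=5) weight 1/420
  (Y=1, X=0, U=1, W=1, Z=2) weight 1/60
  … 15 more
Group by U:
  weight(U=0) = 1/35
  weight(U=1) = 1/5
Total weight = 1/35 + 1/5 = 8/35
P(U=0 | obs) = 1/35 / 8/35 = 1/8
P(U=1 | obs) = 1/5 / 8/35 = 7/8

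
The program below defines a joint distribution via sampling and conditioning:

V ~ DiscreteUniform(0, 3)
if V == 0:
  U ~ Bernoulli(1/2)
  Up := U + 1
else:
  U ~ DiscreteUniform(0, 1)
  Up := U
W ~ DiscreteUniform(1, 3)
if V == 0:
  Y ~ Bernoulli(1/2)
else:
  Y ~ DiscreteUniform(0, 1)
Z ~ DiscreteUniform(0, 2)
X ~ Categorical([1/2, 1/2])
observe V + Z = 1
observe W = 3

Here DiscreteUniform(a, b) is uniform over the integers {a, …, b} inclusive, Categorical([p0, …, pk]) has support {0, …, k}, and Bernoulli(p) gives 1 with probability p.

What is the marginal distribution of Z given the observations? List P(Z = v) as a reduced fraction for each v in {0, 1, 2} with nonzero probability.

Enumerate traces; 16 have nonzero weight after conditioning:
  (V=0, U=0, W=3, Y=0, Z=1, X=0) weight 1/288
  (V=0, U=0, W=3, Y=0, Z=1, X=1) weight 1/288
  (V=0, U=0, W=3, Y=1, Z=1, X=0) weight 1/288
  (V=0, U=0, W=3, Y=1, Z=1, X=1) weight 1/288
  (V=0, U=1, W=3, Y=0, Z=1, X=0) weight 1/288
  (V=0, U=1, W=3, Y=0, Z=1, X=1) weight 1/288
  (V=0, U=1, W=3, Y=1, Z=1, X=0) weight 1/288
  (V=0, U=1, W=3, Y=1, Z=1, X=1) weight 1/288
  (V=1, U=0, W=3, Y=0, Z=0, X=0) weight 1/288
  … 7 more
Group by Z:
  weight(Z=0) = 1/36
  weight(Z=1) = 1/36
Total weight = 1/36 + 1/36 = 1/18
P(Z=0 | obs) = 1/36 / 1/18 = 1/2
P(Z=1 | obs) = 1/36 / 1/18 = 1/2

P(Z=0) = 1/2, P(Z=1) = 1/2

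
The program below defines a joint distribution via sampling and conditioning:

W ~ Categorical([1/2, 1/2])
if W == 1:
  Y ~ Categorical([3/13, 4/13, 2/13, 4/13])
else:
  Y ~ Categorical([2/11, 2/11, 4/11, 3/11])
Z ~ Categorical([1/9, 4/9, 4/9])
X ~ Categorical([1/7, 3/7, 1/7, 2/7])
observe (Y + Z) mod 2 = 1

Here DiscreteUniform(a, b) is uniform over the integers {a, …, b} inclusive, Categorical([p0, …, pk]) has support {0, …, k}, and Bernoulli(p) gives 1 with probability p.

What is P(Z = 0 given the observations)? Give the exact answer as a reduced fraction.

P(Z = 0 | obs) = 153/1297

Enumerate traces; 48 have nonzero weight after conditioning:
  (W=0, Y=0, Z=1, X=0) weight 4/693
  (W=0, Y=0, Z=1, X=1) weight 4/231
  (W=0, Y=0, Z=1, X=2) weight 4/693
  (W=0, Y=0, Z=1, X=3) weight 8/693
  (W=0, Y=1, Z=0, X=0) weight 1/693
  (W=0, Y=1, Z=0, X=1) weight 1/231
  (W=0, Y=1, Z=0, X=2) weight 1/693
  (W=0, Y=1, Z=0, X=3) weight 2/693
  (W=0, Y=1, Z=2, X=0) weight 4/693
  … 39 more
Group by Z:
  weight(Z=0) = 17/286
  weight(Z=1) = 266/1287
  weight(Z=2) = 34/143
Total weight = 17/286 + 266/1287 + 34/143 = 1297/2574
P(Z=0 | obs) = 17/286 / 1297/2574 = 153/1297
P(Z=1 | obs) = 266/1287 / 1297/2574 = 532/1297
P(Z=2 | obs) = 34/143 / 1297/2574 = 612/1297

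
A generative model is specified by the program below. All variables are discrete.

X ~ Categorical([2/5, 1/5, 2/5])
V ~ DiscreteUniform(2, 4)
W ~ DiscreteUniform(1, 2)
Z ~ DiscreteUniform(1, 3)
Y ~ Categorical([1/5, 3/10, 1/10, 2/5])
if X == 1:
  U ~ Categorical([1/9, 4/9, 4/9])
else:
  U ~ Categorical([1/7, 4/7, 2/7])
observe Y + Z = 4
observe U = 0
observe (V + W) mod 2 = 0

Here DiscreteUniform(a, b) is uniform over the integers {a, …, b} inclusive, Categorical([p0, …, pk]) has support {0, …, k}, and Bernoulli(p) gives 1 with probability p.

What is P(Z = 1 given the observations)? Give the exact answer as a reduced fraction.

Enumerate traces; 27 have nonzero weight after conditioning:
  (X=0, V=2, W=2, Z=1, Y=3, U=0) weight 2/1575
  (X=0, V=2, W=2, Z=2, Y=2, U=0) weight 1/3150
  (X=0, V=2, W=2, Z=3, Y=1, U=0) weight 1/1050
  (X=0, V=3, W=1, Z=1, Y=3, U=0) weight 2/1575
  (X=0, V=3, W=1, Z=2, Y=2, U=0) weight 1/3150
  (X=0, V=3, W=1, Z=3, Y=1, U=0) weight 1/1050
  (X=0, V=4, W=2, Z=1, Y=3, U=0) weight 2/1575
  (X=0, V=4, W=2, Z=2, Y=2, U=0) weight 1/3150
  … 19 more
Group by Z:
  weight(Z=1) = 43/4725
  weight(Z=2) = 43/18900
  weight(Z=3) = 43/6300
Total weight = 43/4725 + 43/18900 + 43/6300 = 86/4725
P(Z=1 | obs) = 43/4725 / 86/4725 = 1/2
P(Z=2 | obs) = 43/18900 / 86/4725 = 1/8
P(Z=3 | obs) = 43/6300 / 86/4725 = 3/8

P(Z = 1 | obs) = 1/2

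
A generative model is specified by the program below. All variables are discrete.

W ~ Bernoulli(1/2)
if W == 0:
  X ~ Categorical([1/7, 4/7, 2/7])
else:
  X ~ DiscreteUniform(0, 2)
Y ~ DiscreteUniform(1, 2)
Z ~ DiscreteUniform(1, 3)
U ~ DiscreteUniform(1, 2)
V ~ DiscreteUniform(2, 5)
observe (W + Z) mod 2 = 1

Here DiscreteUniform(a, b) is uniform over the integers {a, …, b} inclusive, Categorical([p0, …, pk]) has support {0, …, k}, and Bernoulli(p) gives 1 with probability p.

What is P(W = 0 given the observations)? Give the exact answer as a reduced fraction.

P(W = 0 | obs) = 2/3

Enumerate traces; 144 have nonzero weight after conditioning:
  (W=0, X=0, Y=1, Z=1, U=1, V=2) weight 1/672
  (W=0, X=0, Y=1, Z=1, U=1, V=3) weight 1/672
  (W=0, X=0, Y=1, Z=1, U=1, V=4) weight 1/672
  (W=0, X=0, Y=1, Z=1, U=1, V=5) weight 1/672
  (W=0, X=0, Y=1, Z=1, U=2, V=2) weight 1/672
  (W=0, X=0, Y=1, Z=1, U=2, V=3) weight 1/672
  (W=0, X=0, Y=1, Z=1, U=2, V=4) weight 1/672
  (W=0, X=0, Y=1, Z=1, U=2, V=5) weight 1/672
  (W=1, X=0, Y=1, Z=2, U=1, V=2) weight 1/288
  … 135 more
Group by W:
  weight(W=0) = 1/3
  weight(W=1) = 1/6
Total weight = 1/3 + 1/6 = 1/2
P(W=0 | obs) = 1/3 / 1/2 = 2/3
P(W=1 | obs) = 1/6 / 1/2 = 1/3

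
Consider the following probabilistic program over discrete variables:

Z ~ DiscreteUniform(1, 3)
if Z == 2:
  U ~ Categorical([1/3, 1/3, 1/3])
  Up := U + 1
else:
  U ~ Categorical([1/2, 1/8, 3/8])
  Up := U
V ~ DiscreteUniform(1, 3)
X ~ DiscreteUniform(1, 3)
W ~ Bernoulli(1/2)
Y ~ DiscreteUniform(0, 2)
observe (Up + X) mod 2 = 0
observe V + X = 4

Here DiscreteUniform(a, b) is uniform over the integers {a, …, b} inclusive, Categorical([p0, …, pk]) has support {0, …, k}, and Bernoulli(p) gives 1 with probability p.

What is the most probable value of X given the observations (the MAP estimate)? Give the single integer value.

argmax_v P(X = v | obs) = 2

Enumerate traces; 78 have nonzero weight after conditioning:
  (Z=1, U=0, V=2, X=2, W=0, Y=0) weight 1/324
  (Z=1, U=0, V=2, X=2, W=0, Y=1) weight 1/324
  (Z=1, U=0, V=2, X=2, W=0, Y=2) weight 1/324
  (Z=1, U=0, V=2, X=2, W=1, Y=0) weight 1/324
  (Z=1, U=0, V=2, X=2, W=1, Y=1) weight 1/324
  (Z=1, U=0, V=2, X=2, W=1, Y=2) weight 1/324
  (Z=1, U=1, V=1, X=3, W=0, Y=0) weight 1/1296
  (Z=1, U=1, V=1, X=3, W=0, Y=1) weight 1/1296
  (Z=1, U=1, V=3, X=1, W=0, Y=0) weight 1/1296
  … 69 more
Group by X:
  weight(X=1) = 11/324
  weight(X=2) = 25/324
  weight(X=3) = 11/324
Total weight = 11/324 + 25/324 + 11/324 = 47/324
P(X=1 | obs) = 11/324 / 47/324 = 11/47
P(X=2 | obs) = 25/324 / 47/324 = 25/47
P(X=3 | obs) = 11/324 / 47/324 = 11/47
argmax = 2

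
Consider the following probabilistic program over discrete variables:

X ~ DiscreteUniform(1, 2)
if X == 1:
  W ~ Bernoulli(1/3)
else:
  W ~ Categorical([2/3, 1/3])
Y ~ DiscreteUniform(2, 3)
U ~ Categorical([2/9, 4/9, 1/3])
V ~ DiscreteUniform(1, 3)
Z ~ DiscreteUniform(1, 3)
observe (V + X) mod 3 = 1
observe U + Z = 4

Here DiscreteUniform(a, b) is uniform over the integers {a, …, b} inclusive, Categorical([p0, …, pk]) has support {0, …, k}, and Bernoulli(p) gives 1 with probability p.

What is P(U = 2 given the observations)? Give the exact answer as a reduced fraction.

Enumerate traces; 16 have nonzero weight after conditioning:
  (X=1, W=0, Y=2, U=1, V=3, Z=3) weight 2/243
  (X=1, W=0, Y=2, U=2, V=3, Z=2) weight 1/162
  (X=1, W=0, Y=3, U=1, V=3, Z=3) weight 2/243
  (X=1, W=0, Y=3, U=2, V=3, Z=2) weight 1/162
  (X=1, W=1, Y=2, U=1, V=3, Z=3) weight 1/243
  (X=1, W=1, Y=2, U=2, V=3, Z=2) weight 1/324
  (X=1, W=1, Y=3, U=1, V=3, Z=3) weight 1/243
  (X=1, W=1, Y=3, U=2, V=3, Z=2) weight 1/324
  … 8 more
Group by U:
  weight(U=1) = 4/81
  weight(U=2) = 1/27
Total weight = 4/81 + 1/27 = 7/81
P(U=1 | obs) = 4/81 / 7/81 = 4/7
P(U=2 | obs) = 1/27 / 7/81 = 3/7

P(U = 2 | obs) = 3/7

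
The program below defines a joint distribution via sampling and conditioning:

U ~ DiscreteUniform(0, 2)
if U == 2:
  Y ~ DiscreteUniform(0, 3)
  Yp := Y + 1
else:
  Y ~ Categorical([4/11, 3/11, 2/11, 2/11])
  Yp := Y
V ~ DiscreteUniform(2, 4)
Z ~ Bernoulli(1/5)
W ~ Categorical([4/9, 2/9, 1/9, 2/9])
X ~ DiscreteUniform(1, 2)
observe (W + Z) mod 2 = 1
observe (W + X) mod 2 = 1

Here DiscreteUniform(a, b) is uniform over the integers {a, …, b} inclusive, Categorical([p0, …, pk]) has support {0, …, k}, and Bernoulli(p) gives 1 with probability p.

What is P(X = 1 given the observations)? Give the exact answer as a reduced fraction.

P(X = 1 | obs) = 5/21

Enumerate traces; 144 have nonzero weight after conditioning:
  (U=0, Y=0, V=2, Z=0, W=1, X=2) weight 16/4455
  (U=0, Y=0, V=2, Z=0, W=3, X=2) weight 16/4455
  (U=0, Y=0, V=2, Z=1, W=0, X=1) weight 8/4455
  (U=0, Y=0, V=2, Z=1, W=2, X=1) weight 2/4455
  (U=0, Y=0, V=3, Z=0, W=1, X=2) weight 16/4455
  (U=0, Y=0, V=3, Z=0, W=3, X=2) weight 16/4455
  (U=0, Y=0, V=3, Z=1, W=0, X=1) weight 8/4455
  (U=0, Y=0, V=3, Z=1, W=2, X=1) weight 2/4455
  … 136 more
Group by X:
  weight(X=1) = 1/18
  weight(X=2) = 8/45
Total weight = 1/18 + 8/45 = 7/30
P(X=1 | obs) = 1/18 / 7/30 = 5/21
P(X=2 | obs) = 8/45 / 7/30 = 16/21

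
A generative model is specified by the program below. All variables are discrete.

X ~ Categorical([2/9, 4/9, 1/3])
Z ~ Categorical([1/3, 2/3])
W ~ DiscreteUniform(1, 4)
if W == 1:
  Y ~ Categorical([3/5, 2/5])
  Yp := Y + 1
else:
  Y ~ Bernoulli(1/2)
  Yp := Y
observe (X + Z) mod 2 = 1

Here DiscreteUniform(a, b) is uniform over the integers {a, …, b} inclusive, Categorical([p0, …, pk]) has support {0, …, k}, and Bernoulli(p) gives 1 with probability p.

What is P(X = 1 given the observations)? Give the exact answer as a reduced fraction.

P(X = 1 | obs) = 2/7

Enumerate traces; 24 have nonzero weight after conditioning:
  (X=0, Z=1, W=1, Y=0) weight 1/45
  (X=0, Z=1, W=1, Y=1) weight 2/135
  (X=0, Z=1, W=2, Y=0) weight 1/54
  (X=0, Z=1, W=2, Y=1) weight 1/54
  (X=0, Z=1, W=3, Y=0) weight 1/54
  (X=0, Z=1, W=3, Y=1) weight 1/54
  (X=0, Z=1, W=4, Y=0) weight 1/54
  (X=0, Z=1, W=4, Y=1) weight 1/54
  (X=1, Z=0, W=1, Y=0) weight 1/45
  (X=2, Z=1, W=1, Y=0) weight 1/30
  … 14 more
Group by X:
  weight(X=0) = 4/27
  weight(X=1) = 4/27
  weight(X=2) = 2/9
Total weight = 4/27 + 4/27 + 2/9 = 14/27
P(X=0 | obs) = 4/27 / 14/27 = 2/7
P(X=1 | obs) = 4/27 / 14/27 = 2/7
P(X=2 | obs) = 2/9 / 14/27 = 3/7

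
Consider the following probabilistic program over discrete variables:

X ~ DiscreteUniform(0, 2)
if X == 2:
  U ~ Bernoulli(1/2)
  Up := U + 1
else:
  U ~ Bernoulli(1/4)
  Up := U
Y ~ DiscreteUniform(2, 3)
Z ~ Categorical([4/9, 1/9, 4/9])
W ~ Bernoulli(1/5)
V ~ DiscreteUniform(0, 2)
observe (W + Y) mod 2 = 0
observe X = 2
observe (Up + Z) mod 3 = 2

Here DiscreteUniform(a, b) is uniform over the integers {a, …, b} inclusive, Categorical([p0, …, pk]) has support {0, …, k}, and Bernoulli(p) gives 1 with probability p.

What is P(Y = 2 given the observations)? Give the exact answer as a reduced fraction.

P(Y = 2 | obs) = 4/5

Enumerate traces; 12 have nonzero weight after conditioning:
  (X=2, U=0, Y=2, Z=1, W=0, V=0) weight 1/405
  (X=2, U=0, Y=2, Z=1, W=0, V=1) weight 1/405
  (X=2, U=0, Y=2, Z=1, W=0, V=2) weight 1/405
  (X=2, U=0, Y=3, Z=1, W=1, V=0) weight 1/1620
  (X=2, U=0, Y=3, Z=1, W=1, V=1) weight 1/1620
  (X=2, U=0, Y=3, Z=1, W=1, V=2) weight 1/1620
  (X=2, U=1, Y=2, Z=0, W=0, V=0) weight 4/405
  (X=2, U=1, Y=2, Z=0, W=0, V=1) weight 4/405
  … 4 more
Group by Y:
  weight(Y=2) = 1/27
  weight(Y=3) = 1/108
Total weight = 1/27 + 1/108 = 5/108
P(Y=2 | obs) = 1/27 / 5/108 = 4/5
P(Y=3 | obs) = 1/108 / 5/108 = 1/5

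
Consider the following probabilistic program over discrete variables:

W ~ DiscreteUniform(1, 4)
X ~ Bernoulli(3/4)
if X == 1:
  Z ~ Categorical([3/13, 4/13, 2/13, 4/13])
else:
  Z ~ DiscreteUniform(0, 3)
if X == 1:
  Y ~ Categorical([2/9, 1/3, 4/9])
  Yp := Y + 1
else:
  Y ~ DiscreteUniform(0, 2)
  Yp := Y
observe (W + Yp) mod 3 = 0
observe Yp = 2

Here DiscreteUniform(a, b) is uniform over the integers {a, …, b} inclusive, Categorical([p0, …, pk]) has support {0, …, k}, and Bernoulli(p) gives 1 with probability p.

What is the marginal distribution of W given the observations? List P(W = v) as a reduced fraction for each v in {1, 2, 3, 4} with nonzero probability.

P(W=1) = 1/2, P(W=4) = 1/2

Enumerate traces; 16 have nonzero weight after conditioning:
  (W=1, X=0, Z=0, Y=2) weight 1/192
  (W=1, X=0, Z=1, Y=2) weight 1/192
  (W=1, X=0, Z=2, Y=2) weight 1/192
  (W=1, X=0, Z=3, Y=2) weight 1/192
  (W=1, X=1, Z=0, Y=1) weight 3/208
  (W=1, X=1, Z=1, Y=1) weight 1/52
  (W=1, X=1, Z=2, Y=1) weight 1/104
  (W=1, X=1, Z=3, Y=1) weight 1/52
  (W=4, X=0, Z=0, Y=2) weight 1/192
  … 7 more
Group by W:
  weight(W=1) = 1/12
  weight(W=4) = 1/12
Total weight = 1/12 + 1/12 = 1/6
P(W=1 | obs) = 1/12 / 1/6 = 1/2
P(W=4 | obs) = 1/12 / 1/6 = 1/2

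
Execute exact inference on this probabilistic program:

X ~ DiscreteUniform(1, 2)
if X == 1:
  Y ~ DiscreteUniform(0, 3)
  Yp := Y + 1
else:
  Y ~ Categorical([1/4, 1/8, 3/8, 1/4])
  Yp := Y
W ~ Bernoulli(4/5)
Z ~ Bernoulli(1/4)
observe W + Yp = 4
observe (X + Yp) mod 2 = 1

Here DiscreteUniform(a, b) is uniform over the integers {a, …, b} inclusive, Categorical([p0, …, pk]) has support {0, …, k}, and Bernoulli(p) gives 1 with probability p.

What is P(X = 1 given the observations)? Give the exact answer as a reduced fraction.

P(X = 1 | obs) = 1/5

Enumerate traces; 4 have nonzero weight after conditioning:
  (X=1, Y=3, W=0, Z=0) weight 3/160
  (X=1, Y=3, W=0, Z=1) weight 1/160
  (X=2, Y=3, W=1, Z=0) weight 3/40
  (X=2, Y=3, W=1, Z=1) weight 1/40
Group by X:
  weight(X=1) = 1/40
  weight(X=2) = 1/10
Total weight = 1/40 + 1/10 = 1/8
P(X=1 | obs) = 1/40 / 1/8 = 1/5
P(X=2 | obs) = 1/10 / 1/8 = 4/5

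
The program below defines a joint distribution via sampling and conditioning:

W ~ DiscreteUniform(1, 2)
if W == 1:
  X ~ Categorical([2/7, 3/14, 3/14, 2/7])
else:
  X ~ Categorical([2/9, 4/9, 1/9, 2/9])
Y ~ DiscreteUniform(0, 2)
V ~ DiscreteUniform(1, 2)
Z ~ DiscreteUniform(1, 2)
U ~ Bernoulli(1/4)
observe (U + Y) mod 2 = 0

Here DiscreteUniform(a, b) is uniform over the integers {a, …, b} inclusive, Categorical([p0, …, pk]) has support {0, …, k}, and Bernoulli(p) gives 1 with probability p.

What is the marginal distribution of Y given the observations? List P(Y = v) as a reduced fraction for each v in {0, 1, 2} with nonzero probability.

P(Y=0) = 3/7, P(Y=1) = 1/7, P(Y=2) = 3/7

Enumerate traces; 96 have nonzero weight after conditioning:
  (W=1, X=0, Y=0, V=1, Z=1, U=0) weight 1/112
  (W=1, X=0, Y=0, V=1, Z=2, U=0) weight 1/112
  (W=1, X=0, Y=0, V=2, Z=1, U=0) weight 1/112
  (W=1, X=0, Y=0, V=2, Z=2, U=0) weight 1/112
  (W=1, X=0, Y=1, V=1, Z=1, U=1) weight 1/336
  (W=1, X=0, Y=1, V=1, Z=2, U=1) weight 1/336
  (W=1, X=0, Y=1, V=2, Z=1, U=1) weight 1/336
  (W=1, X=0, Y=1, V=2, Z=2, U=1) weight 1/336
  (W=1, X=0, Y=2, V=1, Z=1, U=0) weight 1/112
  … 87 more
Group by Y:
  weight(Y=0) = 1/4
  weight(Y=1) = 1/12
  weight(Y=2) = 1/4
Total weight = 1/4 + 1/12 + 1/4 = 7/12
P(Y=0 | obs) = 1/4 / 7/12 = 3/7
P(Y=1 | obs) = 1/12 / 7/12 = 1/7
P(Y=2 | obs) = 1/4 / 7/12 = 3/7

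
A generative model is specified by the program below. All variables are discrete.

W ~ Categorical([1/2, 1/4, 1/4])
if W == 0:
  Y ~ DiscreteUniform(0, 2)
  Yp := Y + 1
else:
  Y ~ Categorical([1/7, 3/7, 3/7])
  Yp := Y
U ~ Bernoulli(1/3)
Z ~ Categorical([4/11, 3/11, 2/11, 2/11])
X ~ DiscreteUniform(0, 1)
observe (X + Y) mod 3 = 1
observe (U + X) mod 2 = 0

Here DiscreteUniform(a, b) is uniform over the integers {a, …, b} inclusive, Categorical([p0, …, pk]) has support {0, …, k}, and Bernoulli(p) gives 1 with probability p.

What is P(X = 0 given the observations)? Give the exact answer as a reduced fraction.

P(X = 0 | obs) = 16/21

Enumerate traces; 24 have nonzero weight after conditioning:
  (W=0, Y=0, U=1, Z=0, X=1) weight 1/99
  (W=0, Y=0, U=1, Z=1, X=1) weight 1/132
  (W=0, Y=0, U=1, Z=2, X=1) weight 1/198
  (W=0, Y=0, U=1, Z=3, X=1) weight 1/198
  (W=0, Y=1, U=0, Z=0, X=0) weight 2/99
  (W=0, Y=1, U=0, Z=1, X=0) weight 1/66
  (W=0, Y=1, U=0, Z=2, X=0) weight 1/99
  (W=0, Y=1, U=0, Z=3, X=0) weight 1/99
  … 16 more
Group by X:
  weight(X=0) = 8/63
  weight(X=1) = 5/126
Total weight = 8/63 + 5/126 = 1/6
P(X=0 | obs) = 8/63 / 1/6 = 16/21
P(X=1 | obs) = 5/126 / 1/6 = 5/21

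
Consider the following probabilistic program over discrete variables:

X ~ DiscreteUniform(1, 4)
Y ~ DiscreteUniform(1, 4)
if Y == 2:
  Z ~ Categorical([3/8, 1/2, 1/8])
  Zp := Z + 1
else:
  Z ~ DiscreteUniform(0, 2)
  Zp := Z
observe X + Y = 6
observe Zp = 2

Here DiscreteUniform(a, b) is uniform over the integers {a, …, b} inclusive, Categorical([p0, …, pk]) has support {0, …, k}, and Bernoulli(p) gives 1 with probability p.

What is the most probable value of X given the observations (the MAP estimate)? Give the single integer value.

Enumerate traces; 3 have nonzero weight after conditioning:
  (X=2, Y=4, Z=2) weight 1/48
  (X=3, Y=3, Z=2) weight 1/48
  (X=4, Y=2, Z=1) weight 1/32
Group by X:
  weight(X=2) = 1/48
  weight(X=3) = 1/48
  weight(X=4) = 1/32
Total weight = 1/48 + 1/48 + 1/32 = 7/96
P(X=2 | obs) = 1/48 / 7/96 = 2/7
P(X=3 | obs) = 1/48 / 7/96 = 2/7
P(X=4 | obs) = 1/32 / 7/96 = 3/7
argmax = 4

argmax_v P(X = v | obs) = 4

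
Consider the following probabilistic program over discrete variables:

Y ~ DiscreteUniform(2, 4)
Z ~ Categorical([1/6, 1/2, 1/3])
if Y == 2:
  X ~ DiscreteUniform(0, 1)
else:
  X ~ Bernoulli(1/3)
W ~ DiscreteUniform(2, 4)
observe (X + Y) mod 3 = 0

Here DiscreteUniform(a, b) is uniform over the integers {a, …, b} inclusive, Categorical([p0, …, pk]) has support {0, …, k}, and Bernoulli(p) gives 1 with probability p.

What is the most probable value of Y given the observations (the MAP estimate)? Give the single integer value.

argmax_v P(Y = v | obs) = 3

Enumerate traces; 18 have nonzero weight after conditioning:
  (Y=2, Z=0, X=1, W=2) weight 1/108
  (Y=2, Z=0, X=1, W=3) weight 1/108
  (Y=2, Z=0, X=1, W=4) weight 1/108
  (Y=2, Z=1, X=1, W=2) weight 1/36
  (Y=2, Z=1, X=1, W=3) weight 1/36
  (Y=2, Z=1, X=1, W=4) weight 1/36
  (Y=2, Z=2, X=1, W=2) weight 1/54
  (Y=2, Z=2, X=1, W=3) weight 1/54
  (Y=3, Z=0, X=0, W=2) weight 1/81
  … 9 more
Group by Y:
  weight(Y=2) = 1/6
  weight(Y=3) = 2/9
Total weight = 1/6 + 2/9 = 7/18
P(Y=2 | obs) = 1/6 / 7/18 = 3/7
P(Y=3 | obs) = 2/9 / 7/18 = 4/7
argmax = 3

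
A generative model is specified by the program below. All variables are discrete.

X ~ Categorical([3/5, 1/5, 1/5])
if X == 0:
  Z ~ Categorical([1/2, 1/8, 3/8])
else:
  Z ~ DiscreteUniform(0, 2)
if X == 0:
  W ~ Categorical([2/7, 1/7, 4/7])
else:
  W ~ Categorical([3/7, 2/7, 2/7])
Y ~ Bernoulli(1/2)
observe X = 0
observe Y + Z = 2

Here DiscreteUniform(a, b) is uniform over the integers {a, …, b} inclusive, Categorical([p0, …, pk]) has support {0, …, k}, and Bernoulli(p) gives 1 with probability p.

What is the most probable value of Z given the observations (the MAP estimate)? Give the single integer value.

argmax_v P(Z = v | obs) = 2

Enumerate traces; 6 have nonzero weight after conditioning:
  (X=0, Z=1, W=0, Y=1) weight 3/280
  (X=0, Z=1, W=1, Y=1) weight 3/560
  (X=0, Z=1, W=2, Y=1) weight 3/140
  (X=0, Z=2, W=0, Y=0) weight 9/280
  (X=0, Z=2, W=1, Y=0) weight 9/560
  (X=0, Z=2, W=2, Y=0) weight 9/140
Group by Z:
  weight(Z=1) = 3/80
  weight(Z=2) = 9/80
Total weight = 3/80 + 9/80 = 3/20
P(Z=1 | obs) = 3/80 / 3/20 = 1/4
P(Z=2 | obs) = 9/80 / 3/20 = 3/4
argmax = 2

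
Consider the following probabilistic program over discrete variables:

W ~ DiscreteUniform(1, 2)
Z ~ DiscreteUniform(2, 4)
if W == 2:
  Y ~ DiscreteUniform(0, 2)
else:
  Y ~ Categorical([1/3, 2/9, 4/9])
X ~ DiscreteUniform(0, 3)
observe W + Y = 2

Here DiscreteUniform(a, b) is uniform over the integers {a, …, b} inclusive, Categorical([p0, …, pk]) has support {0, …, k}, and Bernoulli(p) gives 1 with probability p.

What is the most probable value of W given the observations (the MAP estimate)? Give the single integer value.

argmax_v P(W = v | obs) = 2

Enumerate traces; 24 have nonzero weight after conditioning:
  (W=1, Z=2, Y=1, X=0) weight 1/108
  (W=1, Z=2, Y=1, X=1) weight 1/108
  (W=1, Z=2, Y=1, X=2) weight 1/108
  (W=1, Z=2, Y=1, X=3) weight 1/108
  (W=1, Z=3, Y=1, X=0) weight 1/108
  (W=1, Z=3, Y=1, X=1) weight 1/108
  (W=1, Z=3, Y=1, X=2) weight 1/108
  (W=1, Z=3, Y=1, X=3) weight 1/108
  (W=2, Z=2, Y=0, X=0) weight 1/72
  … 15 more
Group by W:
  weight(W=1) = 1/9
  weight(W=2) = 1/6
Total weight = 1/9 + 1/6 = 5/18
P(W=1 | obs) = 1/9 / 5/18 = 2/5
P(W=2 | obs) = 1/6 / 5/18 = 3/5
argmax = 2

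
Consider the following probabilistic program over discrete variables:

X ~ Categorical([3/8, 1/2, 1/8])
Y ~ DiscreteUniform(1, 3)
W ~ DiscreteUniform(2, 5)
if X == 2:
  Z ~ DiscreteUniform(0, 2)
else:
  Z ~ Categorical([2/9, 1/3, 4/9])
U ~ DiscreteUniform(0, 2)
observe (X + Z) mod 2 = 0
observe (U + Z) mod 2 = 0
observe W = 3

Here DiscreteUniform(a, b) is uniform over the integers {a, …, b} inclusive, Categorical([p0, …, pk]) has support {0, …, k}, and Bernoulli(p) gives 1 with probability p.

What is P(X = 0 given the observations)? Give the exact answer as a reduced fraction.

Enumerate traces; 27 have nonzero weight after conditioning:
  (X=0, Y=1, W=3, Z=0, U=0) weight 1/432
  (X=0, Y=1, W=3, Z=0, U=2) weight 1/432
  (X=0, Y=1, W=3, Z=2, U=0) weight 1/216
  (X=0, Y=1, W=3, Z=2, U=2) weight 1/216
  (X=0, Y=2, W=3, Z=0, U=0) weight 1/432
  (X=0, Y=2, W=3, Z=0, U=2) weight 1/432
  (X=0, Y=2, W=3, Z=2, U=0) weight 1/216
  (X=0, Y=2, W=3, Z=2, U=2) weight 1/216
  (X=1, Y=1, W=3, Z=1, U=1) weight 1/216
  (X=2, Y=1, W=3, Z=0, U=0) weight 1/864
  … 17 more
Group by X:
  weight(X=0) = 1/24
  weight(X=1) = 1/72
  weight(X=2) = 1/72
Total weight = 1/24 + 1/72 + 1/72 = 5/72
P(X=0 | obs) = 1/24 / 5/72 = 3/5
P(X=1 | obs) = 1/72 / 5/72 = 1/5
P(X=2 | obs) = 1/72 / 5/72 = 1/5

P(X = 0 | obs) = 3/5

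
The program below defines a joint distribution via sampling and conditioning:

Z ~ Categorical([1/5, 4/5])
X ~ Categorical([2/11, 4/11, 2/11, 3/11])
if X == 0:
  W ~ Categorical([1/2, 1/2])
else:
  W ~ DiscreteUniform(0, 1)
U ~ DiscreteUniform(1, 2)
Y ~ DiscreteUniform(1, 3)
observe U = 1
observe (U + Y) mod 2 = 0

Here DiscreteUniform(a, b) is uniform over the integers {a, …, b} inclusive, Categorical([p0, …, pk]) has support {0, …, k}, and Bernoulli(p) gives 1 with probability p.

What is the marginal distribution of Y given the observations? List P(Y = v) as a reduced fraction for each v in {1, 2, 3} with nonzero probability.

Enumerate traces; 32 have nonzero weight after conditioning:
  (Z=0, X=0, W=0, U=1, Y=1) weight 1/330
  (Z=0, X=0, W=0, U=1, Y=3) weight 1/330
  (Z=0, X=0, W=1, U=1, Y=1) weight 1/330
  (Z=0, X=0, W=1, U=1, Y=3) weight 1/330
  (Z=0, X=1, W=0, U=1, Y=1) weight 1/165
  (Z=0, X=1, W=0, U=1, Y=3) weight 1/165
  (Z=0, X=1, W=1, U=1, Y=1) weight 1/165
  (Z=0, X=1, W=1, U=1, Y=3) weight 1/165
  … 24 more
Group by Y:
  weight(Y=1) = 1/6
  weight(Y=3) = 1/6
Total weight = 1/6 + 1/6 = 1/3
P(Y=1 | obs) = 1/6 / 1/3 = 1/2
P(Y=3 | obs) = 1/6 / 1/3 = 1/2

P(Y=1) = 1/2, P(Y=3) = 1/2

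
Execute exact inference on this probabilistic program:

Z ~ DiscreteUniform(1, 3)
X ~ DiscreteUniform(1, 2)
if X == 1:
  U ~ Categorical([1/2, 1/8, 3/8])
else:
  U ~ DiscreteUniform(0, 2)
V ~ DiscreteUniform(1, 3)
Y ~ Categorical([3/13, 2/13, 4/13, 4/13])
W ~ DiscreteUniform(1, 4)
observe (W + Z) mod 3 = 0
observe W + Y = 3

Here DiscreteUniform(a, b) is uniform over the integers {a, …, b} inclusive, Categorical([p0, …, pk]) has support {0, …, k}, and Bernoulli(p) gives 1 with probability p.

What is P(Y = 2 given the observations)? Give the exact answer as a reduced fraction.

P(Y = 2 | obs) = 4/9

Enumerate traces; 54 have nonzero weight after conditioning:
  (Z=1, X=1, U=0, V=1, Y=1, W=2) weight 1/936
  (Z=1, X=1, U=0, V=2, Y=1, W=2) weight 1/936
  (Z=1, X=1, U=0, V=3, Y=1, W=2) weight 1/936
  (Z=1, X=1, U=1, V=1, Y=1, W=2) weight 1/3744
  (Z=1, X=1, U=1, V=2, Y=1, W=2) weight 1/3744
  (Z=1, X=1, U=1, V=3, Y=1, W=2) weight 1/3744
  (Z=1, X=1, U=2, V=1, Y=1, W=2) weight 1/1248
  (Z=1, X=1, U=2, V=2, Y=1, W=2) weight 1/1248
  (Z=2, X=1, U=0, V=1, Y=2, W=1) weight 1/468
  (Z=3, X=1, U=0, V=1, Y=0, W=3) weight 1/624
  … 44 more
Group by Y:
  weight(Y=0) = 1/52
  weight(Y=1) = 1/78
  weight(Y=2) = 1/39
Total weight = 1/52 + 1/78 + 1/39 = 3/52
P(Y=0 | obs) = 1/52 / 3/52 = 1/3
P(Y=1 | obs) = 1/78 / 3/52 = 2/9
P(Y=2 | obs) = 1/39 / 3/52 = 4/9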